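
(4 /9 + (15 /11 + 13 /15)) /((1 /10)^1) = 2648 /99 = 26.75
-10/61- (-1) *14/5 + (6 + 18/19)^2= 5604564/110105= 50.90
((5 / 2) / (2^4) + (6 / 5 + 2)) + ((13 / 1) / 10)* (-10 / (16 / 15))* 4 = -45.39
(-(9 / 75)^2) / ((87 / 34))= -102 / 18125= -0.01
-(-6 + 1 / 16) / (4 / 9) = 855 / 64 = 13.36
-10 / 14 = -5 / 7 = -0.71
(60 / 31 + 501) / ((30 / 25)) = 25985 / 62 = 419.11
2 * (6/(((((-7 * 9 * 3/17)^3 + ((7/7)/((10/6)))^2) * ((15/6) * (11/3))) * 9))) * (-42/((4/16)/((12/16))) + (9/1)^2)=245650/51558683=0.00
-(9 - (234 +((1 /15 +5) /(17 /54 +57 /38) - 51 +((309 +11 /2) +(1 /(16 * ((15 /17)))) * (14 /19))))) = 10978591 /22344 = 491.34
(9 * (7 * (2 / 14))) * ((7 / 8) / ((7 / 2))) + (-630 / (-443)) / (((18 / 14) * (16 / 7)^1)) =2.73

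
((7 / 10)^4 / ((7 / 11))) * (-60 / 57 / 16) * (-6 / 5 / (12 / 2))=3773 / 760000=0.00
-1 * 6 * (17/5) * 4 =-408/5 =-81.60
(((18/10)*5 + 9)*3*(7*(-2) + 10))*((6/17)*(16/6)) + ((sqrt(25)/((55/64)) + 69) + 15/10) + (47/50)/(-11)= -594012/4675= -127.06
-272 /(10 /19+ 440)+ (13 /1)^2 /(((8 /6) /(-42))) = -44562863 /8370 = -5324.12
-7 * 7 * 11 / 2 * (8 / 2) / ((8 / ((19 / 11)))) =-931 / 4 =-232.75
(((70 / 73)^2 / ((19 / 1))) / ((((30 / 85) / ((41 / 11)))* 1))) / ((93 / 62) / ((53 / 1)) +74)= 25858700 / 3745578243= 0.01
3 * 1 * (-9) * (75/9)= -225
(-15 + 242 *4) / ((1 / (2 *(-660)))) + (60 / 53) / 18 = -200015630 / 159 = -1257959.94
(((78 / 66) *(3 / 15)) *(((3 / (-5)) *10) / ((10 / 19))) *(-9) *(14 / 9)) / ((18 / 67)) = 115843 / 825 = 140.42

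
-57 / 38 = -3 / 2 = -1.50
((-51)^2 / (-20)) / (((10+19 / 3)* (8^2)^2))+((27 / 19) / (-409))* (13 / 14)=-161275833 / 31193415680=-0.01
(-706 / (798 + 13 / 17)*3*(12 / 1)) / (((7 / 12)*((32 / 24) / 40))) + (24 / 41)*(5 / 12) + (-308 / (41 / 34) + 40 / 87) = -641193080002 / 339054051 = -1891.12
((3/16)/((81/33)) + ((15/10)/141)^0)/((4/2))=155/288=0.54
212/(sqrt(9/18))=212 *sqrt(2)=299.81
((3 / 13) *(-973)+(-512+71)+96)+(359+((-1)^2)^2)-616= -10732 / 13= -825.54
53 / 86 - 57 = -4849 / 86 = -56.38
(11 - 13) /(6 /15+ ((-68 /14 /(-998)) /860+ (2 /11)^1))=-66087560 /19225659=-3.44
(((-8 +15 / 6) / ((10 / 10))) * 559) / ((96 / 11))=-67639 / 192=-352.29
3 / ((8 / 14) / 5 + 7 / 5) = 105 / 53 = 1.98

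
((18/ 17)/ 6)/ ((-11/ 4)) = -12/ 187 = -0.06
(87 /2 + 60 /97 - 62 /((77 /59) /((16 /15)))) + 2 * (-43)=-20738807 /224070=-92.56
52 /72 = 13 /18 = 0.72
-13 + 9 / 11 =-134 / 11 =-12.18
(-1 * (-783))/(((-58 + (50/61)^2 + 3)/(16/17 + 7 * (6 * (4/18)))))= -169632948/1145545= -148.08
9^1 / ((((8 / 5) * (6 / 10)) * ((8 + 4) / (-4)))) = -3.12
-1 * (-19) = 19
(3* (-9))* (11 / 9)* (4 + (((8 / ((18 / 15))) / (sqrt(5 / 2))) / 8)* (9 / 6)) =-132-33* sqrt(10) / 4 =-158.09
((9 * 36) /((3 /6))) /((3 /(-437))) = -94392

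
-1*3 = -3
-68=-68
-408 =-408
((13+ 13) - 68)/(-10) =21/5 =4.20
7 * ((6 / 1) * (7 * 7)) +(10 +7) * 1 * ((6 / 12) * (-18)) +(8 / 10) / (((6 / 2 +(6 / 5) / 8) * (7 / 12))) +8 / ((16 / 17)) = 562697 / 294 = 1913.94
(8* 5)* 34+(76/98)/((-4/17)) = 1356.70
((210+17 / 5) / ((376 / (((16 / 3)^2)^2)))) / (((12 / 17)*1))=37148672 / 57105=650.53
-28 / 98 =-2 / 7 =-0.29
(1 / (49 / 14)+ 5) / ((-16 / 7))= -2.31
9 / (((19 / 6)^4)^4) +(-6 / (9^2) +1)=7211036024720236703833 / 7787918166325771527387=0.93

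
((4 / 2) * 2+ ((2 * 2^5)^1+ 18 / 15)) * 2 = 692 / 5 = 138.40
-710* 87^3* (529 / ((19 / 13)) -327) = -310444654320 / 19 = -16339192332.63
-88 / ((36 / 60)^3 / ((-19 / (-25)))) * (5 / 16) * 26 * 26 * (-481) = 849470050 / 27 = 31461853.70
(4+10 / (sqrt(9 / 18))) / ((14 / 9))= 18 / 7+45 * sqrt(2) / 7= 11.66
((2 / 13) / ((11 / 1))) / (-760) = -1 / 54340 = -0.00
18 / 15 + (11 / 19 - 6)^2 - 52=-38649 / 1805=-21.41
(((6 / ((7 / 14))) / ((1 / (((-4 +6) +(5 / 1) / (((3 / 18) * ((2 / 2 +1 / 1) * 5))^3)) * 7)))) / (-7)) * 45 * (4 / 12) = -554.40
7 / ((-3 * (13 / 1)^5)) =-7 / 1113879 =-0.00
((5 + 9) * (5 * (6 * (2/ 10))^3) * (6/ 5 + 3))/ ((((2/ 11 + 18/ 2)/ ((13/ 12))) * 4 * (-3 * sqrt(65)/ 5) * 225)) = -539 * sqrt(65)/ 315625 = -0.01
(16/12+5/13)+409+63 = 18475/39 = 473.72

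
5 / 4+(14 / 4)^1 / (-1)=-9 / 4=-2.25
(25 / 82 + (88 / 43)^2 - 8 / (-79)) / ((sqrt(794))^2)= 55030351 / 9510390668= 0.01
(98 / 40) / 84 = 7 / 240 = 0.03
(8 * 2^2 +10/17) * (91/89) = 50414/1513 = 33.32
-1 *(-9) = 9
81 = 81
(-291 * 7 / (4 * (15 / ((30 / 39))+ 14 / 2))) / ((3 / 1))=-6.41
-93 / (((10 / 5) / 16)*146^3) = -93 / 389017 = -0.00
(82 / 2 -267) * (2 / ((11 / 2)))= -904 / 11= -82.18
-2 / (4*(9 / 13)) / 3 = -0.24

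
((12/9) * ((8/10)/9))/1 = 16/135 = 0.12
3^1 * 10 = 30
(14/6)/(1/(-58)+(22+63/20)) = 4060/43731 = 0.09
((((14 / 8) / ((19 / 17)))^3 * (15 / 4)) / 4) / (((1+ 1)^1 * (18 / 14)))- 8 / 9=64563839 / 126425088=0.51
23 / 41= 0.56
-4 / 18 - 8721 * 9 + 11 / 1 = -706304 / 9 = -78478.22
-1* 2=-2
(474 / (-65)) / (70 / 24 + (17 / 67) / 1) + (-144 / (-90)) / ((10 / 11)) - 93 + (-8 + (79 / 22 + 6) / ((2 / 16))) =-226111447 / 9112675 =-24.81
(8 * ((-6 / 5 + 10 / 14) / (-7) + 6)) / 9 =11896 / 2205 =5.40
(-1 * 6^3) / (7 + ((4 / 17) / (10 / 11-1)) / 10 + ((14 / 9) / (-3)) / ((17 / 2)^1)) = -495720 / 15331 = -32.33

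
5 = 5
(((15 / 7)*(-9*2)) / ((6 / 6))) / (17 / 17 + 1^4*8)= -30 / 7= -4.29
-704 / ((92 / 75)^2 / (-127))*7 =220027500 / 529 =415931.00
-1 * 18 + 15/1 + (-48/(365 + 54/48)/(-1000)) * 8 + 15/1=4393884/366125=12.00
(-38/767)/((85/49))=-1862/65195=-0.03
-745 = -745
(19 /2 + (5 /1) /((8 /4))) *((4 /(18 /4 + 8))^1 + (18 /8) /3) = 321 /25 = 12.84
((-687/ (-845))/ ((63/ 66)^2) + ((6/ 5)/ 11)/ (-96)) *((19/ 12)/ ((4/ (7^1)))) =370163567/ 149909760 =2.47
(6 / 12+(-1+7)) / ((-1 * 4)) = -13 / 8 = -1.62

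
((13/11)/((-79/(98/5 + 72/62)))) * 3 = -125502/134695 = -0.93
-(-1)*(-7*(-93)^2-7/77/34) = -22643083/374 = -60543.00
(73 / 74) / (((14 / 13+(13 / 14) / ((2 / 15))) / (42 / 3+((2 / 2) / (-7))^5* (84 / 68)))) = 1084583630 / 631491469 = 1.72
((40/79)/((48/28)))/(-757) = -70/179409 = -0.00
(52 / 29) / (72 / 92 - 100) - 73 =-2416095 / 33089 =-73.02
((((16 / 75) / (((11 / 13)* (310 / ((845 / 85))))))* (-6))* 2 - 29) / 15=-7028143 / 3623125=-1.94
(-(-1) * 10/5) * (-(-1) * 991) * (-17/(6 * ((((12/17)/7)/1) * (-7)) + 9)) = -572798/81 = -7071.58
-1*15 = -15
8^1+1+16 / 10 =53 / 5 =10.60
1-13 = -12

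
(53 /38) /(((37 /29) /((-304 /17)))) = -12296 /629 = -19.55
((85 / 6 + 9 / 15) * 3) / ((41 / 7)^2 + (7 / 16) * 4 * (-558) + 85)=-21707 / 420025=-0.05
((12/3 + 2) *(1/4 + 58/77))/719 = 927/110726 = 0.01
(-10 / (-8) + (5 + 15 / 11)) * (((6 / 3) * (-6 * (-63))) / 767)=63315 / 8437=7.50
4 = 4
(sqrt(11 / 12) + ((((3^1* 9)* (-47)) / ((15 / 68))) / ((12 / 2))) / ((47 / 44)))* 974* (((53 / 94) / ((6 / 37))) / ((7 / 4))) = -2857380944 / 1645 + 955007* sqrt(33) / 2961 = -1735156.91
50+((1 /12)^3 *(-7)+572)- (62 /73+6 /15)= 391517317 /630720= 620.75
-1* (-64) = 64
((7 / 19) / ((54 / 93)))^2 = 47089 / 116964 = 0.40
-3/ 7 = -0.43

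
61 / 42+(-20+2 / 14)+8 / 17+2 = -11377 / 714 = -15.93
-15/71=-0.21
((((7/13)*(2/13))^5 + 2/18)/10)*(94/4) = 1295915323291/4962905706564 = 0.26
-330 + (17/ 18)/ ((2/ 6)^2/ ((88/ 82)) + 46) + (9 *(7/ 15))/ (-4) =-120872117/ 365140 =-331.03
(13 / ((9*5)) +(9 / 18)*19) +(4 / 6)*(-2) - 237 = -20569 / 90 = -228.54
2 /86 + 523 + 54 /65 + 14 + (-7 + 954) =4150167 /2795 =1484.85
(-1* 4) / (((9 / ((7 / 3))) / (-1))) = 28 / 27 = 1.04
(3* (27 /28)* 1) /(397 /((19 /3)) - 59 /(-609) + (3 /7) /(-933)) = 41640723 /903684748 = 0.05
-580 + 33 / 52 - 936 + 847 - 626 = -67307 / 52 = -1294.37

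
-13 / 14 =-0.93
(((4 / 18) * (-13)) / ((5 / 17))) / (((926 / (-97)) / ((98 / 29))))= 2100826 / 604215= 3.48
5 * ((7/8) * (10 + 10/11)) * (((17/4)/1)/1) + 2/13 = 116113/572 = 202.99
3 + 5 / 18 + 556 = 10067 / 18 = 559.28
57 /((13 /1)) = 57 /13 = 4.38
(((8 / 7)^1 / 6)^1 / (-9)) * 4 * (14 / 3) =-32 / 81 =-0.40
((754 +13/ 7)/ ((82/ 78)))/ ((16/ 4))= 179.75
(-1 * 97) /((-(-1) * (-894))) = 0.11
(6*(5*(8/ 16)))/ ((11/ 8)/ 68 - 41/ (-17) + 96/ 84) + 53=778609/ 13613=57.20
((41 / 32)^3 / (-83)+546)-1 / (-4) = 1485591239 / 2719744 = 546.22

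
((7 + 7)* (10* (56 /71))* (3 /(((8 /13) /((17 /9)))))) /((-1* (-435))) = 43316 /18531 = 2.34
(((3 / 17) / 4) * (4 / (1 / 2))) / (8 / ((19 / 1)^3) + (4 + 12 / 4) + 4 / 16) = 164616 / 3382031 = 0.05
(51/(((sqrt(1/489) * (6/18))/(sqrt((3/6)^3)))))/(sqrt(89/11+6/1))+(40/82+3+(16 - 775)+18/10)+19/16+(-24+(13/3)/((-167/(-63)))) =-424453727/547760+153 * sqrt(1667490)/620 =-456.23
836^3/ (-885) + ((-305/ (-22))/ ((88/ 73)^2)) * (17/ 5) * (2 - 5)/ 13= -1294062147185219/ 1960083840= -660207.55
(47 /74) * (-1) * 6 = -141 /37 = -3.81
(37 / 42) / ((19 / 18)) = 111 / 133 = 0.83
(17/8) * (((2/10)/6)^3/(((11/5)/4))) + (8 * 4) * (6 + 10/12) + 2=26215217/118800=220.67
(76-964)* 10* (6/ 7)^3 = -1918080/ 343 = -5592.07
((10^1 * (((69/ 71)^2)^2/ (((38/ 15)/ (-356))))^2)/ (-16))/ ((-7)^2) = -200.41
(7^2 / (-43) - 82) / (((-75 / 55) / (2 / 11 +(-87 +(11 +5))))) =-556985 / 129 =-4317.71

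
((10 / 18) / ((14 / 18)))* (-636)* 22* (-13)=909480 / 7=129925.71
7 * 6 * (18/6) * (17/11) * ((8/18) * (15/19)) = 14280/209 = 68.33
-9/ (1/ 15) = -135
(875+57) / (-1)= -932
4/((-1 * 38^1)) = -2/19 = -0.11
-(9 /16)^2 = -81 /256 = -0.32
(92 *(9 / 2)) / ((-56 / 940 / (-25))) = 1216125 / 7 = 173732.14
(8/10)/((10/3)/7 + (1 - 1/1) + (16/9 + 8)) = 126/1615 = 0.08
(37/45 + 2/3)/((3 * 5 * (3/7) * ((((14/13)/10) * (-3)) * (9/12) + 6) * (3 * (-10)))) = -12194/9094275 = -0.00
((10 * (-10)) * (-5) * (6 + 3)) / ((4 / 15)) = 16875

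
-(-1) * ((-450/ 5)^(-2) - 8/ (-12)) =5401/ 8100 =0.67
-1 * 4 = -4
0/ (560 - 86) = 0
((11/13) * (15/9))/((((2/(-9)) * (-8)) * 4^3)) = 165/13312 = 0.01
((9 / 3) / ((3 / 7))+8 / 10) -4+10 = 69 / 5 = 13.80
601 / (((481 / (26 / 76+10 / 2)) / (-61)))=-7442183 / 18278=-407.17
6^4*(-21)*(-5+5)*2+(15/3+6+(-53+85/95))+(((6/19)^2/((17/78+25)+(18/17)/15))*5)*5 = -2481984257/60526343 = -41.01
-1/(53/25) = -0.47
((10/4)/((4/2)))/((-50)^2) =1/2000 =0.00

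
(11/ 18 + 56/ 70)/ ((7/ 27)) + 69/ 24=2329/ 280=8.32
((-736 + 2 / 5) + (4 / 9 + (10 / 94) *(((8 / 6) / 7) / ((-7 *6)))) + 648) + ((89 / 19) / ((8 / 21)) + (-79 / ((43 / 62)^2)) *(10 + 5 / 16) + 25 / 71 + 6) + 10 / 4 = -3639040348963213 / 2067975073080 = -1759.71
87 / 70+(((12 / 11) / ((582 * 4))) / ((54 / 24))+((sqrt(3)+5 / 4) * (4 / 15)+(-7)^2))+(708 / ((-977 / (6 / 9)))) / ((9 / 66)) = 4 * sqrt(3) / 15+30889265017 / 656749170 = 47.50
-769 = -769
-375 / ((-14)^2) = -375 / 196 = -1.91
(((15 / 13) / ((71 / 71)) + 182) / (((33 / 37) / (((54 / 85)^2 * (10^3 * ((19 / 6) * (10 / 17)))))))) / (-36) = -3012917400 / 702559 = -4288.49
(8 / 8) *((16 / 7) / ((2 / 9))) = 72 / 7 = 10.29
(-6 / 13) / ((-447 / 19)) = 38 / 1937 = 0.02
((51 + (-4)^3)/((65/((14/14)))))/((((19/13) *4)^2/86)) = -7267/14440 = -0.50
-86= -86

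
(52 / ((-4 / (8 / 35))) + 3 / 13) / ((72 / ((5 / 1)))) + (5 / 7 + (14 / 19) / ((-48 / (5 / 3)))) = 31021 / 62244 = 0.50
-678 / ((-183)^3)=226 / 2042829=0.00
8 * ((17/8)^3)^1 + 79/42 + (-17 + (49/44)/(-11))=10008749/162624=61.55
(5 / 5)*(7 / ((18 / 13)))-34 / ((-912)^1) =6967 / 1368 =5.09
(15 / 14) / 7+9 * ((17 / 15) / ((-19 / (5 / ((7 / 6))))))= -3999 / 1862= -2.15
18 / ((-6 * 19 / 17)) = -51 / 19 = -2.68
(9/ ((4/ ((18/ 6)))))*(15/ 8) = 12.66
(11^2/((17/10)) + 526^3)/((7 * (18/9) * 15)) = 412339667/595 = 693007.84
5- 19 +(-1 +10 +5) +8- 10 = -2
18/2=9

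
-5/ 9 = -0.56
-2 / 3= -0.67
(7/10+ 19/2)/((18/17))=289/30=9.63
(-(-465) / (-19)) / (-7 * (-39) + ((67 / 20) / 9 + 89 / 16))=-334800 / 3815827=-0.09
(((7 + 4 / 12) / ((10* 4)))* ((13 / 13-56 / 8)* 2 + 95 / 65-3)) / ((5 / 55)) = -5324 / 195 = -27.30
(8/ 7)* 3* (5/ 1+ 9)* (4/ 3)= 64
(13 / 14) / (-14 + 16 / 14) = -13 / 180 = -0.07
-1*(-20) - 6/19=374/19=19.68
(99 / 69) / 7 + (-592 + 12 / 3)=-94635 / 161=-587.80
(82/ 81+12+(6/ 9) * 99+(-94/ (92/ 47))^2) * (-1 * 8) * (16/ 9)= -33921.42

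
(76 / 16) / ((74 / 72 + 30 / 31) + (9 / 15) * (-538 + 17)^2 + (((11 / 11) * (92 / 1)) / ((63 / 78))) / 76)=3525165 / 120870927479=0.00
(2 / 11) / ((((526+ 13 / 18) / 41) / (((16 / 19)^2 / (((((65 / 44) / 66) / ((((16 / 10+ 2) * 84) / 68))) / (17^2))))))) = 641019101184 / 1112358325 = 576.27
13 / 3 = 4.33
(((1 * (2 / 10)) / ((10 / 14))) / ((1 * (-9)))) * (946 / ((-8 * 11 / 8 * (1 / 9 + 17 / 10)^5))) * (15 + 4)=300178872000 / 115063617043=2.61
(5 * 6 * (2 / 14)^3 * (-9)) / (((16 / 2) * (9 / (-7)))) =15 / 196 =0.08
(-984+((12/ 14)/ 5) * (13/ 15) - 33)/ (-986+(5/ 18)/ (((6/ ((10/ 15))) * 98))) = 403588332/ 391343275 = 1.03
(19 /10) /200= 19 /2000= 0.01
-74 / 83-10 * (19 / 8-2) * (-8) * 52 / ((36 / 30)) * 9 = 971026 / 83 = 11699.11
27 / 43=0.63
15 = 15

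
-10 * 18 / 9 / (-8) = 2.50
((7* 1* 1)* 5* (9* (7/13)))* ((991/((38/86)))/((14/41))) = 550346895/494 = 1114062.54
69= 69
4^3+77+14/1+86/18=1438/9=159.78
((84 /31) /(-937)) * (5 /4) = -105 /29047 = -0.00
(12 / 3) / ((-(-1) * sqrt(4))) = 2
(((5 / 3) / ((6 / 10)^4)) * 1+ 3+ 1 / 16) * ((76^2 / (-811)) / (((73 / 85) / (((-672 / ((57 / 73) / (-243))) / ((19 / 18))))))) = -21216767040 / 811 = -26161241.73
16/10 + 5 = 33/5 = 6.60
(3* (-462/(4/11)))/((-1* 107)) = 7623/214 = 35.62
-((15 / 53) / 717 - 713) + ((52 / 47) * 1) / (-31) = 13158332978 / 18455819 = 712.96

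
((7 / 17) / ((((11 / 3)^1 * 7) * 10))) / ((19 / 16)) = 24 / 17765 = 0.00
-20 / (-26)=10 / 13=0.77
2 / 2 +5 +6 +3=15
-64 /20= -16 /5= -3.20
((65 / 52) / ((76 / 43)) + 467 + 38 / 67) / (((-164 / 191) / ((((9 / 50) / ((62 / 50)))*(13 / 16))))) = -64.32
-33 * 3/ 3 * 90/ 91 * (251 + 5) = -760320/ 91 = -8355.16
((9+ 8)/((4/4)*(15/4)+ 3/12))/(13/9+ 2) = 1.23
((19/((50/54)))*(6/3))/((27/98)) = 3724/25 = 148.96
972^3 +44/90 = 41324852182/45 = 918330048.49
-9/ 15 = -3/ 5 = -0.60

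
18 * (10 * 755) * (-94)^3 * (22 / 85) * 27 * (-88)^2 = -103844811534520320 / 17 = -6108518325560018.82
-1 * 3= -3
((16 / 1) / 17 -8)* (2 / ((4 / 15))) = -900 / 17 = -52.94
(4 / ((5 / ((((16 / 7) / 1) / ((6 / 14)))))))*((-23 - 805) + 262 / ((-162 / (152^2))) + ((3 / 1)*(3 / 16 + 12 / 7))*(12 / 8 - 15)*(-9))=-1360819142 / 8505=-160002.25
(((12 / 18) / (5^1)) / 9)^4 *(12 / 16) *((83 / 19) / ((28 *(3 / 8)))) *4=2656 / 44176033125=0.00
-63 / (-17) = 63 / 17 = 3.71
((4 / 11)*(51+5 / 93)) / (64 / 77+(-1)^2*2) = 66472 / 10137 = 6.56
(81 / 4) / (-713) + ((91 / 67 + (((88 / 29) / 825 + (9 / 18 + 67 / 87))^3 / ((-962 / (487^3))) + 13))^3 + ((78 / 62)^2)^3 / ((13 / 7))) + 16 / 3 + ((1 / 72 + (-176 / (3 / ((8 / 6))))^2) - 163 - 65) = -191643788043471893481297837232900142065492285690461348053148432762600701 / 12544248889573045991560549773515493535640625000000000000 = -15277422325602043.29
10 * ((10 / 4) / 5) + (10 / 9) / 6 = 140 / 27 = 5.19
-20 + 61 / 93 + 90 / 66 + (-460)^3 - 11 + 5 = -99574752532 / 1023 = -97336023.98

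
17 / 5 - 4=-3 / 5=-0.60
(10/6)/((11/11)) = 1.67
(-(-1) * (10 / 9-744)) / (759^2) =-6686 / 5184729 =-0.00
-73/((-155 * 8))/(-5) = -73/6200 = -0.01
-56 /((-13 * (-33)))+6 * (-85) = -510.13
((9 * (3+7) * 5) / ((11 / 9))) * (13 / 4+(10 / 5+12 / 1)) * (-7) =-978075 / 22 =-44457.95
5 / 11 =0.45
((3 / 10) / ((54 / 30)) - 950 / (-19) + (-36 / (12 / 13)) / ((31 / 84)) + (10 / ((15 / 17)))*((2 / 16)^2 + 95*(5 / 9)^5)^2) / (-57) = -4.08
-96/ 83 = -1.16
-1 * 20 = -20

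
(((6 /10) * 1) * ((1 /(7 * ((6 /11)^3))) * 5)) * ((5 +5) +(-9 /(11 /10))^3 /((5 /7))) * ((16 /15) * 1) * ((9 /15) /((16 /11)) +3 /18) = -14001331 /11340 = -1234.69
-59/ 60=-0.98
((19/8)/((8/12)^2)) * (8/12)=57/16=3.56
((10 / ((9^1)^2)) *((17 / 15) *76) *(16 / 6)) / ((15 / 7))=144704 / 10935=13.23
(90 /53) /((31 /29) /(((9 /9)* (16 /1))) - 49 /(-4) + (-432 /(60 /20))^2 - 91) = 8352 /101600947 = 0.00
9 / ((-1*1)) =-9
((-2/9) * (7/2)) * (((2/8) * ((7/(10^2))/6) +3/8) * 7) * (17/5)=-755531/108000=-7.00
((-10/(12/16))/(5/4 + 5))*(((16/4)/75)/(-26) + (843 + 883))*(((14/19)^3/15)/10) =-73883758592/7523465625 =-9.82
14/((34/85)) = 35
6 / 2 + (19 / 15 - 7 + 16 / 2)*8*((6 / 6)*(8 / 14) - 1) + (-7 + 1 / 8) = -3261 / 280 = -11.65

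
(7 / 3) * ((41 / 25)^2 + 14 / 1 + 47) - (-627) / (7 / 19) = 24287369 / 13125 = 1850.47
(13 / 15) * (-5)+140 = 407 / 3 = 135.67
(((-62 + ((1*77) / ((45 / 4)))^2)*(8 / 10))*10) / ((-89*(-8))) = -30686 / 180225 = -0.17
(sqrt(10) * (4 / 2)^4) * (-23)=-368 * sqrt(10)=-1163.72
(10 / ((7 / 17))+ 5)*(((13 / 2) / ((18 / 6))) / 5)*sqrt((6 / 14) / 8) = 533*sqrt(42) / 1176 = 2.94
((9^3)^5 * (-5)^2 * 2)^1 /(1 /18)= 185302018885184100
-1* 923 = -923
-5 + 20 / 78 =-185 / 39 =-4.74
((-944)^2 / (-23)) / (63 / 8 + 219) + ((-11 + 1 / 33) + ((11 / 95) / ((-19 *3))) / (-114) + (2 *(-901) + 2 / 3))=-3406879453799 / 1717973730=-1983.08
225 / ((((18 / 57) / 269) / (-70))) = -13416375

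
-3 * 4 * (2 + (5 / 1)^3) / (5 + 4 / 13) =-6604 / 23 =-287.13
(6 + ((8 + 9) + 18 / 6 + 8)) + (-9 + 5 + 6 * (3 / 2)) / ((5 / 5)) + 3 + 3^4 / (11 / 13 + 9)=6429 / 128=50.23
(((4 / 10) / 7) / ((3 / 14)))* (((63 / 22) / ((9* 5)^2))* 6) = 28 / 12375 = 0.00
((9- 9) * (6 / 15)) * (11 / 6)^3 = 0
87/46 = 1.89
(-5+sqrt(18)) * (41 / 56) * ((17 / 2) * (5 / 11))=-17425 / 1232+10455 * sqrt(2) / 1232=-2.14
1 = 1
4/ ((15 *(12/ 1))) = 1/ 45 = 0.02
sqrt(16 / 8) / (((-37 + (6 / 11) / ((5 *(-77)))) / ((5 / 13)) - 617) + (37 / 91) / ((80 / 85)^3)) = -1127526400 *sqrt(2) / 803606094299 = -0.00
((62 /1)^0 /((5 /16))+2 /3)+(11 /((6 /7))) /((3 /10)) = 2099 /45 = 46.64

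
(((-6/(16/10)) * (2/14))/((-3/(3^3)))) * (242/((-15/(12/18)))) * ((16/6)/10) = -13.83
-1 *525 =-525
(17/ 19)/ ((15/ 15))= 17/ 19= 0.89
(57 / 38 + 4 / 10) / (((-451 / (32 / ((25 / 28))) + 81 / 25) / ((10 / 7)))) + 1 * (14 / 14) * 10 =2032190 / 209299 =9.71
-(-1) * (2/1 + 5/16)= 37/16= 2.31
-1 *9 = -9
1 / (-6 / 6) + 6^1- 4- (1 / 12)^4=20735 / 20736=1.00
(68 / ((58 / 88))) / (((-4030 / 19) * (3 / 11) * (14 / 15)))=-156332 / 81809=-1.91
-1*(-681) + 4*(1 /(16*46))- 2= 124937 /184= 679.01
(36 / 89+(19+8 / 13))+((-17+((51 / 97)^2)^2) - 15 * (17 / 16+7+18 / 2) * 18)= -3772460686339067 / 819427024936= -4603.78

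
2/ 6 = 1/ 3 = 0.33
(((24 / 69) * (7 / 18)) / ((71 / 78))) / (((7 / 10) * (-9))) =-1040 / 44091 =-0.02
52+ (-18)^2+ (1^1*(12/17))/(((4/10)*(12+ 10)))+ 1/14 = 984765/2618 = 376.15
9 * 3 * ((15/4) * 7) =2835/4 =708.75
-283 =-283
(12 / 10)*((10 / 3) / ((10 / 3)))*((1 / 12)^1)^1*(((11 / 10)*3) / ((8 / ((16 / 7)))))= 33 / 350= 0.09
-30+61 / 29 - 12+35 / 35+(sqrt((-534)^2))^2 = 8268396 / 29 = 285117.10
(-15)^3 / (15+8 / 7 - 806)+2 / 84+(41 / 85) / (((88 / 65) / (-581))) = -11736494555 / 57899688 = -202.70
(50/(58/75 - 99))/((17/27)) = -101250/125239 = -0.81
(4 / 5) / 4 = 1 / 5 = 0.20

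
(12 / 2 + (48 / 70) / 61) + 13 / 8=130427 / 17080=7.64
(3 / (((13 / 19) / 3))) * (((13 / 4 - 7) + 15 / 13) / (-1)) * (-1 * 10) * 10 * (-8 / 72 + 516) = -297732375 / 169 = -1761730.03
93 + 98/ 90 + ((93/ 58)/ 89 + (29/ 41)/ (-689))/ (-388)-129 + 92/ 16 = -74245483192369/ 2546040561480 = -29.16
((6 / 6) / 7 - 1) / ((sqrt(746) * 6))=-sqrt(746) / 5222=-0.01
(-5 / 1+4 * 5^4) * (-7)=-17465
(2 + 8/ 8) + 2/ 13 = 41/ 13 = 3.15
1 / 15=0.07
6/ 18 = 1/ 3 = 0.33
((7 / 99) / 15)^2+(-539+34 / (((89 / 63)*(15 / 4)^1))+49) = -94910233369 / 196265025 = -483.58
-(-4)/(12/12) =4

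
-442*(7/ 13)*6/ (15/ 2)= -952/ 5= -190.40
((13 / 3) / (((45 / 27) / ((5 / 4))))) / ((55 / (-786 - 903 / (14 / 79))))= -347.54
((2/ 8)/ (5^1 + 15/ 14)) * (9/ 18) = 7/ 340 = 0.02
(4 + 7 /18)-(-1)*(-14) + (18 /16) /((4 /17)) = -1391 /288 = -4.83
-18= -18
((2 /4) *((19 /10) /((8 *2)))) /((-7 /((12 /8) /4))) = -57 /17920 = -0.00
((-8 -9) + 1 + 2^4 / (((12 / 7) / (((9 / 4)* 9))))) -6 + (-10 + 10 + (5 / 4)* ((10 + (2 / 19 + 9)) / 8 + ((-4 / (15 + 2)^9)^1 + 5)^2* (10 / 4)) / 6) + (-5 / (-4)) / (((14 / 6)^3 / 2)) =1059992675999289127637948458519 / 5865543767944023281049961792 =180.72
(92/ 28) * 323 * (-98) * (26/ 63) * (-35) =13520780/ 9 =1502308.89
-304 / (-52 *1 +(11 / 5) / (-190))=288800 / 49411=5.84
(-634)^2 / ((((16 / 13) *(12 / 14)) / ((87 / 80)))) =265190471 / 640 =414360.11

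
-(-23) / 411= 23 / 411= 0.06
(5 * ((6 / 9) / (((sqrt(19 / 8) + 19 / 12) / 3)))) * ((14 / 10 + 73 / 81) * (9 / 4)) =1864 / 3-1864 * sqrt(38) / 19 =16.57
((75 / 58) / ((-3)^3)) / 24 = -25 / 12528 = -0.00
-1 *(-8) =8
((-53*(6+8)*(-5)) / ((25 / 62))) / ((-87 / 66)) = -1012088 / 145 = -6979.92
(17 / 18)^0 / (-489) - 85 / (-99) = 13822 / 16137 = 0.86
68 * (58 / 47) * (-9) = -35496 / 47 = -755.23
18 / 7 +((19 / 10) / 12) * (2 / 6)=6613 / 2520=2.62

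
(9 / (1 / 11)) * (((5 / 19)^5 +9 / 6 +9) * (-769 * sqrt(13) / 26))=-304549351623 * sqrt(13) / 9904396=-110866.76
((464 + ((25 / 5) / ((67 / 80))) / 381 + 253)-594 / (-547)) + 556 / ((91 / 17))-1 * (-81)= 1147365234088 / 1270657479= 902.97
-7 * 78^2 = -42588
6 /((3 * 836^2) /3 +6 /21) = 7 /815379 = 0.00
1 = 1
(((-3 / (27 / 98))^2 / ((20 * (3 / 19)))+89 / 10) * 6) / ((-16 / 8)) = -22573 / 162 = -139.34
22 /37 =0.59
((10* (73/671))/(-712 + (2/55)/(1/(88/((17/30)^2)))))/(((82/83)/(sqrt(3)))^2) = -2180058495/457695444976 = -0.00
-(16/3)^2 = -256/9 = -28.44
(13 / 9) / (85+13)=13 / 882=0.01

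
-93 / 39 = -31 / 13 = -2.38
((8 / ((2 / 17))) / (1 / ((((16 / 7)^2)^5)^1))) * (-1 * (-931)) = 1420569023086592 / 5764801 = 246421172.75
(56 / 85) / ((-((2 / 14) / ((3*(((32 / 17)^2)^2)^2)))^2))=-29855632041202882098543722496 / 4136201309431683820885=-7218128.38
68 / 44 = 1.55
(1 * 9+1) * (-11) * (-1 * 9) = 990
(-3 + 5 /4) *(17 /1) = -119 /4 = -29.75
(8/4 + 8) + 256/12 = 94/3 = 31.33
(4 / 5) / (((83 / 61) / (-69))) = -16836 / 415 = -40.57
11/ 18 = 0.61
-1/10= -0.10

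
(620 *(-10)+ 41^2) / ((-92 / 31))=140089 / 92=1522.71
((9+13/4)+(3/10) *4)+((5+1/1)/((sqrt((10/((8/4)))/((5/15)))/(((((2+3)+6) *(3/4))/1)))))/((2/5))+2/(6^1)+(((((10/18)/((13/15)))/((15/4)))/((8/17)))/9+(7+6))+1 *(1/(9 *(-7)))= 3952009/147420+33 *sqrt(15)/4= 58.76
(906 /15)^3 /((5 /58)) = 2556046.82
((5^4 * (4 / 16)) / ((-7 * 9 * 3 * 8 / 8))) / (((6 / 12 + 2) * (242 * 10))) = -25 / 182952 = -0.00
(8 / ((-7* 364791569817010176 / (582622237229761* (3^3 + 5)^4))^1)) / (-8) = 582622237229761 / 2435246456832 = 239.25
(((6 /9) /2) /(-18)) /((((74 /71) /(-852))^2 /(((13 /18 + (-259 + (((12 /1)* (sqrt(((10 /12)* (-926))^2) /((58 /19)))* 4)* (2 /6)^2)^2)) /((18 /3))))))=-6292030826110942439 /1678637682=-3748295950.69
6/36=1/6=0.17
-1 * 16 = -16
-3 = -3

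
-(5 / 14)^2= -25 / 196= -0.13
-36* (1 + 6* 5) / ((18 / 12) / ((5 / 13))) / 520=-93 / 169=-0.55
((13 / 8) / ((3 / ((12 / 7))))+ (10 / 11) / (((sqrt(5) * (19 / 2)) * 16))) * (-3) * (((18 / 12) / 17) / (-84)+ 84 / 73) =-3115905 / 972944-12615 * sqrt(5) / 3057824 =-3.21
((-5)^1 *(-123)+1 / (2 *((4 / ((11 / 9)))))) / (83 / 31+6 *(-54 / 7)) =-9611147 / 681336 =-14.11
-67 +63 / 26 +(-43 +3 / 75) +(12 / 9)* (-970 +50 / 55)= -1399.66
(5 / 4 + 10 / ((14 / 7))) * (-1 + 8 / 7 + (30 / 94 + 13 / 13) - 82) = -662425 / 1316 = -503.36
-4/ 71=-0.06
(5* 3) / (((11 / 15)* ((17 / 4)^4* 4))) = 14400 / 918731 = 0.02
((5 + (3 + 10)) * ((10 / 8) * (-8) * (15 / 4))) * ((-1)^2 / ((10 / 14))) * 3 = -2835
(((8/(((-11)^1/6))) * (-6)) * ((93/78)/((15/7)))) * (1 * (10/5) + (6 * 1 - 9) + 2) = 10416/715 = 14.57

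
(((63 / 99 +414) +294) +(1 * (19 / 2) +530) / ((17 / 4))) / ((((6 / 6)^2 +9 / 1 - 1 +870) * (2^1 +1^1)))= 156253 / 493119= 0.32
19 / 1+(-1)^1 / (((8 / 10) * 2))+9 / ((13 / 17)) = 3135 / 104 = 30.14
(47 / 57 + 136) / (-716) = -7799 / 40812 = -0.19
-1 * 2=-2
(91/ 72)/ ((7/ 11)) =143/ 72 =1.99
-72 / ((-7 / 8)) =576 / 7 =82.29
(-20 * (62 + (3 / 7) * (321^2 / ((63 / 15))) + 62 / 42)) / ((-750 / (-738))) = -255011144 / 1225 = -208172.36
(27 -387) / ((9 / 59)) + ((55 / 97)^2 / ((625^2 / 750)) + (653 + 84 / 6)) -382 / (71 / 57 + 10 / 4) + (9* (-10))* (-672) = 29471929798627 / 502205375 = 58685.01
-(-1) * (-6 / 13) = -6 / 13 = -0.46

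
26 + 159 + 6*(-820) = -4735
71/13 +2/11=807/143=5.64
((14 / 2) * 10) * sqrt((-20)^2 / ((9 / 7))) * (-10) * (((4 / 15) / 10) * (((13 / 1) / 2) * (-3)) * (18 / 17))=43680 * sqrt(7) / 17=6798.02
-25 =-25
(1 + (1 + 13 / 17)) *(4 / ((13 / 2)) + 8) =5264 / 221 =23.82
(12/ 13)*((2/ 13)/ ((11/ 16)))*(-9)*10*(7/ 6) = -40320/ 1859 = -21.69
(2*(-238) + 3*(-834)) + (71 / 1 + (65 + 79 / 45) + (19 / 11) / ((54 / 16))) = -4217003 / 1485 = -2839.73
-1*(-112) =112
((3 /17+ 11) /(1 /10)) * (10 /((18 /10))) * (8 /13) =760000 /1989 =382.10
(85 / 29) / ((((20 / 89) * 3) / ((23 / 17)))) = 2047 / 348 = 5.88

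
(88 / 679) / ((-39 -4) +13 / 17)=-748 / 243761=-0.00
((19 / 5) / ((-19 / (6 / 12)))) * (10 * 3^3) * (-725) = 19575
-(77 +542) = -619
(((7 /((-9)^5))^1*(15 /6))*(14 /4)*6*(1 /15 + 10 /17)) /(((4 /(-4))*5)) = 8183 /10038330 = 0.00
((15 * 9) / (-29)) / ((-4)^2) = -135 / 464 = -0.29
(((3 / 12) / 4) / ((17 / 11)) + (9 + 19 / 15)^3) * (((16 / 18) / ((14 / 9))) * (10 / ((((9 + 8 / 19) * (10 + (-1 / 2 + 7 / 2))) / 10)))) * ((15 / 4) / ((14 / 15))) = 94378028635 / 46521384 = 2028.70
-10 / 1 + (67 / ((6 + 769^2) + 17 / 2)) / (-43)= -7590792 / 759079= -10.00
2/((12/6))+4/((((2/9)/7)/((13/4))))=821/2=410.50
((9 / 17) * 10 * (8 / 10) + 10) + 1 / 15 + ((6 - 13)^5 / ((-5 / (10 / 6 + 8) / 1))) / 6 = 8307733 / 1530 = 5429.89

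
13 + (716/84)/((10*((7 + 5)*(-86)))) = 2817181/216720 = 13.00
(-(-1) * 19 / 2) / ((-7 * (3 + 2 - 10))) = 19 / 70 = 0.27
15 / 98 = 0.15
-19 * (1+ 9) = -190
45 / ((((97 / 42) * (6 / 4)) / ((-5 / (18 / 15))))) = -5250 / 97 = -54.12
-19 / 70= -0.27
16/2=8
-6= -6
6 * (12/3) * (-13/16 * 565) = -22035/2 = -11017.50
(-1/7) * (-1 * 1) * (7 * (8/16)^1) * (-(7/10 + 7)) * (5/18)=-77/72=-1.07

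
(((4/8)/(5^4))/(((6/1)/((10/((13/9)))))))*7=21/3250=0.01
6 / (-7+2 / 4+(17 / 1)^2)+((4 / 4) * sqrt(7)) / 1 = 12 / 565+sqrt(7) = 2.67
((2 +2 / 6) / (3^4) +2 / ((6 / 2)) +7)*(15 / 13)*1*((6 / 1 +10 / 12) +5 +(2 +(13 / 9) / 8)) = 4717075 / 37908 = 124.43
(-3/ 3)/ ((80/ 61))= -61/ 80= -0.76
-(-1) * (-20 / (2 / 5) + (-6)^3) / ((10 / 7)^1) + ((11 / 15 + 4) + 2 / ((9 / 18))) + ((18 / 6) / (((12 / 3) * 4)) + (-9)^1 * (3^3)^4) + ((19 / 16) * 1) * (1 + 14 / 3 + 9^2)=-382643469 / 80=-4783043.36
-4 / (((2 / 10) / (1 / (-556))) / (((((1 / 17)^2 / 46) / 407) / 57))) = 5 / 42868643334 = 0.00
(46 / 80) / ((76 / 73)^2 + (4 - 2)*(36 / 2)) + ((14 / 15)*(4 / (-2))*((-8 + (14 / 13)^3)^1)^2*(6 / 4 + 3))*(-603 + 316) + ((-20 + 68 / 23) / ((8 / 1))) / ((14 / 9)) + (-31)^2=97264861991186288649 / 877564075013600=110835.05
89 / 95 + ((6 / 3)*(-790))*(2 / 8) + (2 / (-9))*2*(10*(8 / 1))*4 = -458524 / 855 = -536.29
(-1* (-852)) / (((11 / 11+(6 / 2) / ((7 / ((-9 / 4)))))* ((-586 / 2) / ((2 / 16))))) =-2982 / 293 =-10.18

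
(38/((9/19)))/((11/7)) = 5054/99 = 51.05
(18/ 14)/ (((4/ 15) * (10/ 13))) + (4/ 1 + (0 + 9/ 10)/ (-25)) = 10.23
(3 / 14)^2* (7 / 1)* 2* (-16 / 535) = -72 / 3745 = -0.02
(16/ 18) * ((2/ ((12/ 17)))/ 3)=68/ 81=0.84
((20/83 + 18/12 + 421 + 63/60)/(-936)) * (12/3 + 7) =-7738423/1553760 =-4.98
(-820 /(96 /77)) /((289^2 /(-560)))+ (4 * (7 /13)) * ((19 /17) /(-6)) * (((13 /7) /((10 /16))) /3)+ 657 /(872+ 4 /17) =265594662149 /55730222460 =4.77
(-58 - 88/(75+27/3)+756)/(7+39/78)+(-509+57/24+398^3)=158871833321/2520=63044378.30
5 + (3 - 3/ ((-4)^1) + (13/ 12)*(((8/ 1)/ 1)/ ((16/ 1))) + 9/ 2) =331/ 24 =13.79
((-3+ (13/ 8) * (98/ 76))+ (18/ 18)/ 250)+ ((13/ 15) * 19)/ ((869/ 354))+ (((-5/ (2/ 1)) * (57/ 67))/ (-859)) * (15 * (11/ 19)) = 11077792772589/ 1900515166000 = 5.83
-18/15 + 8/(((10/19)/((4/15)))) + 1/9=667/225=2.96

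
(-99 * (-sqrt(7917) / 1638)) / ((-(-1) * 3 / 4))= 7.17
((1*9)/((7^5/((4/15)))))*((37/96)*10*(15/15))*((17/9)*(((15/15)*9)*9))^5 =3102122031741/67228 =46143303.86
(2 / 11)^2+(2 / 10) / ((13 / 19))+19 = 151994 / 7865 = 19.33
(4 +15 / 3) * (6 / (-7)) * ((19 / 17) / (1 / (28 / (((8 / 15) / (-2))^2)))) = -3394.85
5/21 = 0.24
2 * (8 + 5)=26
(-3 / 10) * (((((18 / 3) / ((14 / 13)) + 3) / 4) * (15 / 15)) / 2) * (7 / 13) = -9 / 52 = -0.17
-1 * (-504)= 504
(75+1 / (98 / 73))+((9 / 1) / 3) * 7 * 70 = 151483 / 98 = 1545.74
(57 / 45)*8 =152 / 15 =10.13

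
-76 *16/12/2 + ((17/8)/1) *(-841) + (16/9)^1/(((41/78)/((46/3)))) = -5272073/2952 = -1785.93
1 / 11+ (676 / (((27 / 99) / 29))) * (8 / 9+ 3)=279538.61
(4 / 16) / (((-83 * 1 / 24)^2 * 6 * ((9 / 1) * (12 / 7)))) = 14 / 62001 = 0.00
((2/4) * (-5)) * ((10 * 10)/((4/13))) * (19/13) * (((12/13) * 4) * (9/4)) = -9865.38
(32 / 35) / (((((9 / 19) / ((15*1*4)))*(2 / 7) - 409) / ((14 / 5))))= -17024 / 2719835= -0.01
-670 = -670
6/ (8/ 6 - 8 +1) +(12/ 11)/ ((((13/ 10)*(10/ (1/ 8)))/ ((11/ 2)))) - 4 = -4421/ 884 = -5.00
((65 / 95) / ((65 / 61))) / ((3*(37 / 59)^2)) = 212341 / 390165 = 0.54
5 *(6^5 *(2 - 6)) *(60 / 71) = -9331200 / 71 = -131425.35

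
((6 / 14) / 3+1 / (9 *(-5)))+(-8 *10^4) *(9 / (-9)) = 80000.12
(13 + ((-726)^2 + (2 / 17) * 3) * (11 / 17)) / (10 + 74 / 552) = 27204501660 / 808333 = 33655.07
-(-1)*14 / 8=7 / 4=1.75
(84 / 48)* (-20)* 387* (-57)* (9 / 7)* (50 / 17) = 49632750 / 17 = 2919573.53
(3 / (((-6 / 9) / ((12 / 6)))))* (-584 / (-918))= -292 / 51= -5.73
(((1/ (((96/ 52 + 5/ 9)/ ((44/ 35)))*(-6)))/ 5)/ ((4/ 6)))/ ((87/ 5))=-429/ 285215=-0.00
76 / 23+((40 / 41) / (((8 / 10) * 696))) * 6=181303 / 54694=3.31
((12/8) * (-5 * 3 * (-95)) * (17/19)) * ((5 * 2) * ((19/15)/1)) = 24225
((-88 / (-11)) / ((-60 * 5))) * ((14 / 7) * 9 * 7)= -3.36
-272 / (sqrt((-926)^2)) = -0.29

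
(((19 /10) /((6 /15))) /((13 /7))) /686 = 19 /5096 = 0.00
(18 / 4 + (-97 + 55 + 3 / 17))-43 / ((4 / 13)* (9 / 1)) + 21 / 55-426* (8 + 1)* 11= -1421342963 / 33660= -42226.47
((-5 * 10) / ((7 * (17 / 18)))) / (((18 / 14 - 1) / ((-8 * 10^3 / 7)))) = 3600000 / 119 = 30252.10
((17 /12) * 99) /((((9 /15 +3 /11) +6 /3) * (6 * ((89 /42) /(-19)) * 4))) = -4103715 /224992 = -18.24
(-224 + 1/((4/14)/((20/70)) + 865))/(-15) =14.93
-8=-8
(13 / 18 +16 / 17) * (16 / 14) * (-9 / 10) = -1018 / 595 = -1.71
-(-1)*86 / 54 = 43 / 27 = 1.59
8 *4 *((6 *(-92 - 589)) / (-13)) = 130752 / 13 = 10057.85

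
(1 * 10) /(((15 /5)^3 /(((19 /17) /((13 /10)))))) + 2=2.32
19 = 19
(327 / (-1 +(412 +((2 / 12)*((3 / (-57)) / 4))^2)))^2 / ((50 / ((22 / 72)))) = 706342055265792 / 182592541352995225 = 0.00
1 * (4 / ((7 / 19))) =76 / 7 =10.86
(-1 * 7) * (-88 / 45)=616 / 45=13.69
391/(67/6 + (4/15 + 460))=11730/14143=0.83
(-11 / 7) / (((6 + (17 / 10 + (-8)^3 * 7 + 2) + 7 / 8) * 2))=220 / 1000559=0.00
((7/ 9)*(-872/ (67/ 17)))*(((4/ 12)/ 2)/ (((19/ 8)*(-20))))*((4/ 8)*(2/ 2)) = 51884/ 171855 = 0.30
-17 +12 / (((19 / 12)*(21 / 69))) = 1051 / 133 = 7.90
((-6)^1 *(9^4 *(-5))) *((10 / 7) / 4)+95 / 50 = 4920883 / 70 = 70298.33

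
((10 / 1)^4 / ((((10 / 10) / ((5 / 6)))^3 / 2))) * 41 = 474537.04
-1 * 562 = -562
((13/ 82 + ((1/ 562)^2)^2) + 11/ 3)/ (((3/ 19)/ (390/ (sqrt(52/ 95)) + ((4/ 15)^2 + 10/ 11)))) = 1081731040006820917/ 45552984508330200 + 4458907831850045 * sqrt(1235)/ 12270164177328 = 12794.36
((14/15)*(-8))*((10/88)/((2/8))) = -112/33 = -3.39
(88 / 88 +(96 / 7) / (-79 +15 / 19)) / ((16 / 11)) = 0.57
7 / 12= 0.58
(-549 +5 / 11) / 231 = -862 / 363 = -2.37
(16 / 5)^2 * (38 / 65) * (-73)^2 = 51840512 / 1625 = 31901.85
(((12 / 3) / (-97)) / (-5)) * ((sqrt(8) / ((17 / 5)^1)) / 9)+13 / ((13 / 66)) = 8 * sqrt(2) / 14841+66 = 66.00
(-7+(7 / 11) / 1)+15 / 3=-1.36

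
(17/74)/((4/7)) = 119/296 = 0.40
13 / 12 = 1.08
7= 7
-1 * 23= -23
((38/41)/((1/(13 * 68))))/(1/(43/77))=1444456/3157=457.54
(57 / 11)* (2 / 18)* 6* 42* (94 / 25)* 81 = 12151944 / 275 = 44188.89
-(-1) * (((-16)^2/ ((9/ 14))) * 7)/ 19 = 25088/ 171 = 146.71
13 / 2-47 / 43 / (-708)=197933 / 30444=6.50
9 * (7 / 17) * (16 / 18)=56 / 17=3.29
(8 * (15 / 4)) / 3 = 10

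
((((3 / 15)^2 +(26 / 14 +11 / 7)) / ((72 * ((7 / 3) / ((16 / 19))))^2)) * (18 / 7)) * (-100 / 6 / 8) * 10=-12140 / 2600283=-0.00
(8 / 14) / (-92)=-1 / 161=-0.01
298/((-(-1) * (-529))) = -298/529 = -0.56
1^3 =1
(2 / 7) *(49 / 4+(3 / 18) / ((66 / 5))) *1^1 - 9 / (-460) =1123117 / 318780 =3.52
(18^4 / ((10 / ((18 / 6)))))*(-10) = -314928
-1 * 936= -936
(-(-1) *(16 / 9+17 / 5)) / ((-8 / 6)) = -233 / 60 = -3.88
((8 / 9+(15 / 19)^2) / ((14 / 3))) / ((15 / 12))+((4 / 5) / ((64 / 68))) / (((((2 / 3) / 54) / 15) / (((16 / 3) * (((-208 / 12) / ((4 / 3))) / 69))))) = -904490542 / 871815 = -1037.48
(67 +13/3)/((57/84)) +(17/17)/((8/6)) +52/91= 169885/1596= 106.44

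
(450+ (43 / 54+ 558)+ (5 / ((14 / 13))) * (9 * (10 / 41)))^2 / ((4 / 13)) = 3242147345783125 / 960752016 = 3374593.33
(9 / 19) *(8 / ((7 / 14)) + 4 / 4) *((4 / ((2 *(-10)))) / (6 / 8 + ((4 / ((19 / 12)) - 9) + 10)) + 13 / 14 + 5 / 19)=75721077 / 8212750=9.22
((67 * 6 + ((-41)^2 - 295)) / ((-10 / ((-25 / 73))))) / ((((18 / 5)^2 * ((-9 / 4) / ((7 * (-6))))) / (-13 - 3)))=-8344000 / 5913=-1411.13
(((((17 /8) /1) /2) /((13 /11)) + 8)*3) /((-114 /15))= -27765 /7904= -3.51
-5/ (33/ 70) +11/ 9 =-929/ 99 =-9.38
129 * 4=516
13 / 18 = 0.72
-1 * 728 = -728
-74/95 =-0.78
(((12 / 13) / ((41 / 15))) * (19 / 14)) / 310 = 171 / 115661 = 0.00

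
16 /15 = 1.07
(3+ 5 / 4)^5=1419857 / 1024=1386.58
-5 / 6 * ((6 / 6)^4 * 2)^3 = -20 / 3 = -6.67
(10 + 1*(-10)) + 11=11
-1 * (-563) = 563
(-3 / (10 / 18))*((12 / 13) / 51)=-108 / 1105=-0.10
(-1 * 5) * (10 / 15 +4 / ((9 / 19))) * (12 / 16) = -205 / 6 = -34.17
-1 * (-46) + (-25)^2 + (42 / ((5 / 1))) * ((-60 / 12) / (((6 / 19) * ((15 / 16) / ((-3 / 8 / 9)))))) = 30461 / 45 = 676.91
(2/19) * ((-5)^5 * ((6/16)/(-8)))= 9375/608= 15.42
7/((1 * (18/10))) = 35/9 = 3.89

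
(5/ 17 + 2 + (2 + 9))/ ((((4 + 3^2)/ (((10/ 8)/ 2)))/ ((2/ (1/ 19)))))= 10735/ 442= 24.29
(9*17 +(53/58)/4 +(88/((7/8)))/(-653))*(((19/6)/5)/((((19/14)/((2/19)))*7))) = 162331151/151117260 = 1.07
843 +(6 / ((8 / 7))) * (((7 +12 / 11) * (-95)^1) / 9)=52091 / 132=394.63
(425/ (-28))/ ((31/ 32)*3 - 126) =3400/ 27573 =0.12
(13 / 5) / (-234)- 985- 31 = -91441 / 90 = -1016.01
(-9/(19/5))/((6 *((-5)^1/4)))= 6/19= 0.32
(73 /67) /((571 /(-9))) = -0.02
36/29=1.24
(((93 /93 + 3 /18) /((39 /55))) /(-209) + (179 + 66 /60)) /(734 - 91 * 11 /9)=2001724 /6922175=0.29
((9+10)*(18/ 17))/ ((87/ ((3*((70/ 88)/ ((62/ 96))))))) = 143640/ 168113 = 0.85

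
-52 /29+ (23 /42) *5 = 0.94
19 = 19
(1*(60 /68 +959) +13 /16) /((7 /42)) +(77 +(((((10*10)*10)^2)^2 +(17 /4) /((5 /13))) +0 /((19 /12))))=680000003979509 /680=1000000005852.22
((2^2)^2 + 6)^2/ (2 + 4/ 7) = 1694/ 9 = 188.22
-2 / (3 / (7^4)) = -4802 / 3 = -1600.67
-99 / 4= -24.75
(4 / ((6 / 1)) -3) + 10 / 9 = -11 / 9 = -1.22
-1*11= -11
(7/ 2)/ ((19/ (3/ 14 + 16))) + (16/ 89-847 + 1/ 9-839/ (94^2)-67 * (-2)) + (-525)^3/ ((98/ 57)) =-2829516206799892/ 33618771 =-84164772.32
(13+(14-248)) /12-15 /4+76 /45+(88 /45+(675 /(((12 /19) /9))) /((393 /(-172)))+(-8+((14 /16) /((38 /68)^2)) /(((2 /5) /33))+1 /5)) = -34091188733 /8512380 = -4004.90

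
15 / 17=0.88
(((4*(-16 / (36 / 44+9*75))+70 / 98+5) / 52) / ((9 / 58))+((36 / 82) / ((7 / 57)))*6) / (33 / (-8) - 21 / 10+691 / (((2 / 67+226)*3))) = -4.25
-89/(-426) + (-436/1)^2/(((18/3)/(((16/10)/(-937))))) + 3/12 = -53.64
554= 554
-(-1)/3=1/3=0.33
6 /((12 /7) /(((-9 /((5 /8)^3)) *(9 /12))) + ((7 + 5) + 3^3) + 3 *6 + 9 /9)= 0.10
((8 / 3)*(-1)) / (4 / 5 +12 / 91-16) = 455 / 2571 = 0.18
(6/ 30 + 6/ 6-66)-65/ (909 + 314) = -396577/ 6115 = -64.85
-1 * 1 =-1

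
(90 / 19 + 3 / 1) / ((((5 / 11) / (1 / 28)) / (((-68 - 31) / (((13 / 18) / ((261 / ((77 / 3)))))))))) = -2092959 / 2470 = -847.35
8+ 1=9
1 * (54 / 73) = 54 / 73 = 0.74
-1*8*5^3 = -1000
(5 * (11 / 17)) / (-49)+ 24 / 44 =4393 / 9163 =0.48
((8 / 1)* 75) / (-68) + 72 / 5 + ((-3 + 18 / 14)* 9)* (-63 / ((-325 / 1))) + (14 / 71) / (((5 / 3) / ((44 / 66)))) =1045246 / 392275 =2.66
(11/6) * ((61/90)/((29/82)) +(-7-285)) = -4164149/7830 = -531.82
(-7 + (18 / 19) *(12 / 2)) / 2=-25 / 38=-0.66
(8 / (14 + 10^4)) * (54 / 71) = 72 / 118499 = 0.00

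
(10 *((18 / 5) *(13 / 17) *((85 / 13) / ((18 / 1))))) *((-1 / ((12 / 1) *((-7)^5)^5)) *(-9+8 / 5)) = -37 / 8046411717983789404842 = -0.00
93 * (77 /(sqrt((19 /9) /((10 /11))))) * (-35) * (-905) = 61861275 * sqrt(2090) /19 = 148846425.25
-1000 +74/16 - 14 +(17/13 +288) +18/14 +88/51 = -26622859/37128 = -717.06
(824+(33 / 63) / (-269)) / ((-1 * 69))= -4654765 / 389781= -11.94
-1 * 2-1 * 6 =-8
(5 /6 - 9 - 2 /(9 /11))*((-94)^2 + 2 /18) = -15189275 /162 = -93760.96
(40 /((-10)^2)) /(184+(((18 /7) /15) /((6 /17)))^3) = 17150 /7893913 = 0.00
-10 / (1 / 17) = -170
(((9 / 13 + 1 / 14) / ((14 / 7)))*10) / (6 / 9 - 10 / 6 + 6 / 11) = -1529 / 182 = -8.40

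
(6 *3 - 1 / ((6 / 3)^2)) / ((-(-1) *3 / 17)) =100.58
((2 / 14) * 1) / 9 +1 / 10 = 73 / 630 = 0.12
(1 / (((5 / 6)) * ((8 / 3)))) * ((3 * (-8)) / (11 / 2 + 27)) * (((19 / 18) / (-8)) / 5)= 57 / 6500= 0.01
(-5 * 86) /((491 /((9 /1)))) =-3870 /491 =-7.88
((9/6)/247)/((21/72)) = 36/1729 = 0.02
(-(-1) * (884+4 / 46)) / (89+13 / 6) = 122004 / 12581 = 9.70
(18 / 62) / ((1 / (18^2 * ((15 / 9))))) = 4860 / 31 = 156.77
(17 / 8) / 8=17 / 64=0.27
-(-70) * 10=700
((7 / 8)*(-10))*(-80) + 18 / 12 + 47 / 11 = 15527 / 22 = 705.77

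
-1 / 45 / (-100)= 1 / 4500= 0.00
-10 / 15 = -2 / 3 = -0.67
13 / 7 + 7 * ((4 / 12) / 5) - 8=-596 / 105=-5.68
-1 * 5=-5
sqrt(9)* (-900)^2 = 2430000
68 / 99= 0.69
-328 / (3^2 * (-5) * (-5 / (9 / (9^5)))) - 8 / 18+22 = 31820522 / 1476225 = 21.56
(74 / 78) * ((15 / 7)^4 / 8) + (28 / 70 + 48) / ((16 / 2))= 10675421 / 1248520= 8.55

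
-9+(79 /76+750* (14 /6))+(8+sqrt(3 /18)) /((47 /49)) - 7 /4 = 49* sqrt(6) /282+3123053 /1786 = 1749.06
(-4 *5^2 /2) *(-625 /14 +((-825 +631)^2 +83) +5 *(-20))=-13151025 /7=-1878717.86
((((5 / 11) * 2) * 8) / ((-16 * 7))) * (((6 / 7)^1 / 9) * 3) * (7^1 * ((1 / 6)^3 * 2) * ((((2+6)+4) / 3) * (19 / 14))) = -95 / 14553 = -0.01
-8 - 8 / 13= -112 / 13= -8.62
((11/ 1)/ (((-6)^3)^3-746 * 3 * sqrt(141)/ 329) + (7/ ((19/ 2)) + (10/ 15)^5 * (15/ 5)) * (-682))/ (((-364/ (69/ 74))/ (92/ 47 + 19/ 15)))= 1462058196002525261596709/ 229321327674222705129390-9326119 * sqrt(141)/ 1532640452292215238960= 6.38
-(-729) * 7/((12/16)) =6804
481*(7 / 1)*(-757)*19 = -48427561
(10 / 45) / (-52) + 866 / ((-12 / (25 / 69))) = -23458 / 897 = -26.15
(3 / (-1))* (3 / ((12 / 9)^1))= -27 / 4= -6.75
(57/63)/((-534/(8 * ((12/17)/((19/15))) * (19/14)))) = -760/74137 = -0.01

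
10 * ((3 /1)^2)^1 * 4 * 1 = 360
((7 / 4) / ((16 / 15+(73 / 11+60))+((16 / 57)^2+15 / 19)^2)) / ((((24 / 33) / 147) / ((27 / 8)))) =177432812348715 / 10174648655872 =17.44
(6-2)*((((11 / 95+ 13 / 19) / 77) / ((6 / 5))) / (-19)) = -8 / 4389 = -0.00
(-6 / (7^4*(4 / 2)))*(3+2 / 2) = -12 / 2401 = -0.00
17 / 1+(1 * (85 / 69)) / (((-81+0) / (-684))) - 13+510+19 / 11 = 3593993 / 6831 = 526.13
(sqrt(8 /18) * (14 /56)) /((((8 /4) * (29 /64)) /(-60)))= -320 /29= -11.03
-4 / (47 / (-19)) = 1.62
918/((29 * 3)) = 306/29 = 10.55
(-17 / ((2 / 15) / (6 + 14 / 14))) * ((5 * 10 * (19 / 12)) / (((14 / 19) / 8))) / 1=-767125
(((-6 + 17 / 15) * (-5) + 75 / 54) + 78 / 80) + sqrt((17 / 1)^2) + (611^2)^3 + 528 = 52029213562955732.70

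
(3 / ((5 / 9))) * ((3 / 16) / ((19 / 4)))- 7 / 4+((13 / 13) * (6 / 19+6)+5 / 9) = 4561 / 855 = 5.33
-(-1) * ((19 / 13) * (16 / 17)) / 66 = 152 / 7293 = 0.02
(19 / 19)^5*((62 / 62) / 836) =1 / 836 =0.00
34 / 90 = 0.38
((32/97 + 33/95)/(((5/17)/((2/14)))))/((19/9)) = 954873/6127975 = 0.16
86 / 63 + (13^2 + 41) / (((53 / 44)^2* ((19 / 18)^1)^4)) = 2720261846534 / 23062516407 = 117.95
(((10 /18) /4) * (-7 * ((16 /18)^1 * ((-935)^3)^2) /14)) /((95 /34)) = -22716874683704781250 /1539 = -14760802263615842.27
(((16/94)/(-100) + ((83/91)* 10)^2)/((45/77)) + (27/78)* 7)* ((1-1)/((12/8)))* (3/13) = 0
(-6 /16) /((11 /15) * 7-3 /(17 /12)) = -765 /6152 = -0.12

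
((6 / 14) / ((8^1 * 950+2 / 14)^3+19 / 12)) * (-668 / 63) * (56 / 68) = -261856 / 30717760811549393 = -0.00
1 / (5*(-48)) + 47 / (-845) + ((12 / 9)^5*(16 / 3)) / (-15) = -46070161 / 29568240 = -1.56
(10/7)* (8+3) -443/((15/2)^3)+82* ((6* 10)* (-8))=-929533558/23625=-39345.34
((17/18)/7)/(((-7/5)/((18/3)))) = -85/147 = -0.58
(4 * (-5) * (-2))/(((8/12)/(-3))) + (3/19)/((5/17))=-17049/95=-179.46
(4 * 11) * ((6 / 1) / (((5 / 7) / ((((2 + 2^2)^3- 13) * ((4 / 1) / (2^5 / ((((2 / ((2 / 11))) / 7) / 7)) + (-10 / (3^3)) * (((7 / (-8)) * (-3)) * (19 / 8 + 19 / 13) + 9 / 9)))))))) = 185399165952 / 85525855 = 2167.76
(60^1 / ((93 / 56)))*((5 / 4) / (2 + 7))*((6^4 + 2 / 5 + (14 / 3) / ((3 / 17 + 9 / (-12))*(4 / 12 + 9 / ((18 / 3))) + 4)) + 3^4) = 2322482680 / 335637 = 6919.63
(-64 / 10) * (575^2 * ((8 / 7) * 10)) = -169280000 / 7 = -24182857.14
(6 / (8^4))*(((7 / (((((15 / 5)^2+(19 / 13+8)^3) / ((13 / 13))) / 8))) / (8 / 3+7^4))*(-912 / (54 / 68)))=-4967417 / 108490360320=-0.00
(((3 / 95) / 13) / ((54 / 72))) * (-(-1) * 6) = 24 / 1235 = 0.02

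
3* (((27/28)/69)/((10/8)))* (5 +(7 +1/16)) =5211/12880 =0.40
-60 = -60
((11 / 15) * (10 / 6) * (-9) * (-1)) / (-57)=-11 / 57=-0.19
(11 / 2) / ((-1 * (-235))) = 11 / 470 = 0.02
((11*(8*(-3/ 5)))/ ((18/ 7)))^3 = -29218112/ 3375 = -8657.22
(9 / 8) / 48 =3 / 128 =0.02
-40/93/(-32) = 5/372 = 0.01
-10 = -10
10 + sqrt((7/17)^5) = 49*sqrt(119)/4913 + 10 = 10.11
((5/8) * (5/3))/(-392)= -25/9408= -0.00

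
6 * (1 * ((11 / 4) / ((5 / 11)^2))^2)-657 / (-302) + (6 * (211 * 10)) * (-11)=-104337140367 / 755000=-138194.89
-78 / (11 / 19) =-1482 / 11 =-134.73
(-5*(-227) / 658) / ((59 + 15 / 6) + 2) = 1135 / 41783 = 0.03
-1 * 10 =-10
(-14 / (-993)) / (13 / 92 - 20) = -184 / 259173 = -0.00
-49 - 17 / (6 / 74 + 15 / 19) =-2467 / 36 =-68.53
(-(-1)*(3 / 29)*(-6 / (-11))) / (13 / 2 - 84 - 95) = -12 / 36685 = -0.00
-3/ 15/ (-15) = 1/ 75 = 0.01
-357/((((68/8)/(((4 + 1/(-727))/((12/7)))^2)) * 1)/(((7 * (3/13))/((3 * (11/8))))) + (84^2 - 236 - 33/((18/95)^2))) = -81160032996/1342386145199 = -0.06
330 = 330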